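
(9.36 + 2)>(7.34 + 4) True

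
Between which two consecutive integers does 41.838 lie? 41 and 42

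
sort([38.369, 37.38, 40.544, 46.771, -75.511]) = [-75.511, 37.38, 38.369, 40.544, 46.771]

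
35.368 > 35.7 False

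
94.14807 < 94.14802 False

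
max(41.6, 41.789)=41.789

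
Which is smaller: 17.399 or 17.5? 17.399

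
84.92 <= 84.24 False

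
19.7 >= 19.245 True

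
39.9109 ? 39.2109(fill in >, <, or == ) >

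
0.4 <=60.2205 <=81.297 True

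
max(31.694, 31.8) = 31.8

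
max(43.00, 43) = 43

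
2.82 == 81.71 False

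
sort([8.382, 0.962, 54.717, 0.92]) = [0.92, 0.962, 8.382, 54.717]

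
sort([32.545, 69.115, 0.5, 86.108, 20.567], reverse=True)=[86.108, 69.115, 32.545, 20.567, 0.5]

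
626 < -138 False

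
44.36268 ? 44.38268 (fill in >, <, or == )<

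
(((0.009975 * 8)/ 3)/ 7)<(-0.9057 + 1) True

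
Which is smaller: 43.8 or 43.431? 43.431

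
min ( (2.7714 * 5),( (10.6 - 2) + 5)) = 13.6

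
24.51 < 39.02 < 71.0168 True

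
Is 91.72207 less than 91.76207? Yes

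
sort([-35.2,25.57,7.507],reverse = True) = [25.57,7.507,-35.2]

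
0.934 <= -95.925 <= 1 False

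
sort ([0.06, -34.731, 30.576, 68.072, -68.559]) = [-68.559, -34.731, 0.06, 30.576, 68.072]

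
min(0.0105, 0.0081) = 0.0081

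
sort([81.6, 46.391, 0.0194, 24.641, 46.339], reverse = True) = [81.6, 46.391, 46.339, 24.641, 0.0194]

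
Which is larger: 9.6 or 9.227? 9.6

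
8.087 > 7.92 True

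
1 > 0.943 True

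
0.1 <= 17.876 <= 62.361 True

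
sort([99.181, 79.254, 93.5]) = [79.254, 93.5, 99.181]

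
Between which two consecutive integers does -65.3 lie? -66 and -65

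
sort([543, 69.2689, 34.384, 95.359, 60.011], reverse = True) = [543, 95.359, 69.2689, 60.011, 34.384]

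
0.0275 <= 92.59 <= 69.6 False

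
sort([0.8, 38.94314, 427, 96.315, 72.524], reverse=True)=[427, 96.315, 72.524, 38.94314, 0.8]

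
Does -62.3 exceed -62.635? Yes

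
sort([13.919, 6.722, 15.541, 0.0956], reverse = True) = [15.541, 13.919, 6.722, 0.0956]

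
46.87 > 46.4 True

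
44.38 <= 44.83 True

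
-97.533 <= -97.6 False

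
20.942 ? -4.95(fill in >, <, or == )>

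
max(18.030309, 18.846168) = 18.846168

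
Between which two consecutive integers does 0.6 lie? 0 and 1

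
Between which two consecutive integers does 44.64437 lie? 44 and 45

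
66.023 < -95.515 False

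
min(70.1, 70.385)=70.1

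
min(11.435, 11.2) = 11.2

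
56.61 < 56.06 False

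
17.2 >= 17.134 True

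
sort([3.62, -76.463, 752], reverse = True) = [752, 3.62, -76.463]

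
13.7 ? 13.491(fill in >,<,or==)>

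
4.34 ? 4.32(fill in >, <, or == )>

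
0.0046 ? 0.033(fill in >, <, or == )<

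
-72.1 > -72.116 True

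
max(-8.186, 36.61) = 36.61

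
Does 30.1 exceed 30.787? No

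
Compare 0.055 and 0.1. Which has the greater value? 0.1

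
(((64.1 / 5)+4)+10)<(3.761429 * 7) False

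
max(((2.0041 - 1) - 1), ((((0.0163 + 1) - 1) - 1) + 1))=0.0163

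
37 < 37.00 False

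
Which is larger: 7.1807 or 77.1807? 77.1807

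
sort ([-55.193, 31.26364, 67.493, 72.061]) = [-55.193, 31.26364, 67.493, 72.061]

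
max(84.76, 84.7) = 84.76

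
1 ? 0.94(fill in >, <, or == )>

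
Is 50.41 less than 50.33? No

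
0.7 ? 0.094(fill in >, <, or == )>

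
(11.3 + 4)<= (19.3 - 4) True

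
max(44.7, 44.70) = 44.70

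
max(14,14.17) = 14.17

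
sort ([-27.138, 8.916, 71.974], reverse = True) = [71.974, 8.916, -27.138]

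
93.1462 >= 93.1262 True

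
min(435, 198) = 198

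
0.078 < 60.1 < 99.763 True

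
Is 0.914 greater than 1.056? No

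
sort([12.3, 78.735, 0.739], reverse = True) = [78.735, 12.3, 0.739]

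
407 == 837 False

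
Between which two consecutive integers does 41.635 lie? 41 and 42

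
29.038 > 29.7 False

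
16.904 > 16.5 True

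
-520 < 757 True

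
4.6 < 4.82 True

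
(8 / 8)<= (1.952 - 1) False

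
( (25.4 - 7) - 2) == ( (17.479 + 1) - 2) False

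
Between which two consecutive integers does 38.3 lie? 38 and 39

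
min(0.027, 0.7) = 0.027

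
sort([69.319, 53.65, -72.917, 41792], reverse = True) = [41792, 69.319, 53.65, -72.917]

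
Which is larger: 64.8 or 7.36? 64.8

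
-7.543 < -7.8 False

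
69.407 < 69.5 True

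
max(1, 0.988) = 1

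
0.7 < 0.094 False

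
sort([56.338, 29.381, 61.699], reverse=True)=[61.699, 56.338, 29.381]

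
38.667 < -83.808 False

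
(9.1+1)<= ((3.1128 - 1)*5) True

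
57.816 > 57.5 True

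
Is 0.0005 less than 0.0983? Yes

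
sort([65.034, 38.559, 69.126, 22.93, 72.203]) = [22.93, 38.559, 65.034, 69.126, 72.203]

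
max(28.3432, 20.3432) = 28.3432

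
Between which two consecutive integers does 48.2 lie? 48 and 49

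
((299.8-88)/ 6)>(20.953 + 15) False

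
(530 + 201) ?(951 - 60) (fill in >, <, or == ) <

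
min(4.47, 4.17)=4.17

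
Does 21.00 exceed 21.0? No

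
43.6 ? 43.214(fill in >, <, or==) >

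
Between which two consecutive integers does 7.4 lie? 7 and 8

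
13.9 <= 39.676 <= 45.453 True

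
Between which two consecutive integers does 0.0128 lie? 0 and 1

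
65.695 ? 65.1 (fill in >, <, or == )>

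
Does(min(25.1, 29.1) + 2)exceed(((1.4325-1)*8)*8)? No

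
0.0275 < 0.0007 False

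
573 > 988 False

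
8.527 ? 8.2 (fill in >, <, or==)>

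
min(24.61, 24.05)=24.05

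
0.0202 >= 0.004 True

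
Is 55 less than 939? Yes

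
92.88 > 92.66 True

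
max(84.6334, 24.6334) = 84.6334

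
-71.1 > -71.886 True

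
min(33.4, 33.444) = 33.4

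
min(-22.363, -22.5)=-22.5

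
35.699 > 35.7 False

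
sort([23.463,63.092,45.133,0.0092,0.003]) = [0.003,0.0092,23.463,45.133,63.092]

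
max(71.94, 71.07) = 71.94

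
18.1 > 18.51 False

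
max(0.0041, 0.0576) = 0.0576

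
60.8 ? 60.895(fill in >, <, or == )<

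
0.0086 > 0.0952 False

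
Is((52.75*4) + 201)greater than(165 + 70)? Yes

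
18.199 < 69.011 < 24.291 False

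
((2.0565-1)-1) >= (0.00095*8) True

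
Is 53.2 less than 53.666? Yes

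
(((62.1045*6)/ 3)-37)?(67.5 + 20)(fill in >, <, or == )<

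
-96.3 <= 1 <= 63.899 True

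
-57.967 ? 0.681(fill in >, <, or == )<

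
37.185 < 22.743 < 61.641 False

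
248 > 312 False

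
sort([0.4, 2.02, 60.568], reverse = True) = [60.568, 2.02, 0.4]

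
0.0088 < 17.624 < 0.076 False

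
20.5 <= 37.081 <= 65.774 True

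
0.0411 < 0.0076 False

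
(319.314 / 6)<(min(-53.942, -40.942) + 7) False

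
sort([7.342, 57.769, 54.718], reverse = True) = [57.769, 54.718, 7.342]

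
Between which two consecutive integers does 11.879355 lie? 11 and 12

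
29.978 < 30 True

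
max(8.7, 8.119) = 8.7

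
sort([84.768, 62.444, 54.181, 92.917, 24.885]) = [24.885, 54.181, 62.444, 84.768, 92.917]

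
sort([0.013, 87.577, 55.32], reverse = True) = [87.577, 55.32, 0.013]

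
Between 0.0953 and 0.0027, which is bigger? 0.0953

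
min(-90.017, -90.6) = -90.6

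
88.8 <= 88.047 False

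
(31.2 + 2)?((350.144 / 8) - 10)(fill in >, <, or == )<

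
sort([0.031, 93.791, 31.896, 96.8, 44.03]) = [0.031, 31.896, 44.03, 93.791, 96.8]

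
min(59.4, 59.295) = 59.295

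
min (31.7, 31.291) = 31.291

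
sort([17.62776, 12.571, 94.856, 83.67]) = [12.571, 17.62776, 83.67, 94.856]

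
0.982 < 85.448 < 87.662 True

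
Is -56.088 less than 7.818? Yes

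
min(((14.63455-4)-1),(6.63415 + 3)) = 9.63415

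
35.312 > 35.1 True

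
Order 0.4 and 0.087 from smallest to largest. 0.087, 0.4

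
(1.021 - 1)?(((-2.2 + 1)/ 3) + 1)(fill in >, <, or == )<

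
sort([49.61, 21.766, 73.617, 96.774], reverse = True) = [96.774, 73.617, 49.61, 21.766]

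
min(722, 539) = 539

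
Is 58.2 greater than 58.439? No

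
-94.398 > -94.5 True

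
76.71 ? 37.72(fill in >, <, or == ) >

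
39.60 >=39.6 True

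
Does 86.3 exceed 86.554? No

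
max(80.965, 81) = 81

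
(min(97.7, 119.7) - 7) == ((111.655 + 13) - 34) False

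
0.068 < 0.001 False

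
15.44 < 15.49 True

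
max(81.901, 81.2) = 81.901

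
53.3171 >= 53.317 True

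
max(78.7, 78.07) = 78.7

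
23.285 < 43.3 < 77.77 True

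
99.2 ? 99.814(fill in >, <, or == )<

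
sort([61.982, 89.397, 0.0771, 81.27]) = [0.0771, 61.982, 81.27, 89.397]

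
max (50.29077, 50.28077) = 50.29077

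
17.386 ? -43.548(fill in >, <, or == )>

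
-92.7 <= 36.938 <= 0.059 False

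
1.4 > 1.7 False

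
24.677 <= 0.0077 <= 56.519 False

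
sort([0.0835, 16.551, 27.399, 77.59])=[0.0835, 16.551, 27.399, 77.59]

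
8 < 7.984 False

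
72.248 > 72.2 True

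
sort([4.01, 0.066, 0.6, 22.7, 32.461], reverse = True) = [32.461, 22.7, 4.01, 0.6, 0.066]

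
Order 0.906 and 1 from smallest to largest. 0.906, 1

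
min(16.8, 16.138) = 16.138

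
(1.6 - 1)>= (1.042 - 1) True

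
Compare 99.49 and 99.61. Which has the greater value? 99.61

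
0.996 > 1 False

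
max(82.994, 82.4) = 82.994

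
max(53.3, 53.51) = 53.51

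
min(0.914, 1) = 0.914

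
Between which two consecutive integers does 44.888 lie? 44 and 45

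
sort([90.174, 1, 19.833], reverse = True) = [90.174, 19.833, 1]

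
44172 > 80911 False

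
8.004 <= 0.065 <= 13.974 False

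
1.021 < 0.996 False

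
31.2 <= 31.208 True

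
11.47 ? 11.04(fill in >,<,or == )>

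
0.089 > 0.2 False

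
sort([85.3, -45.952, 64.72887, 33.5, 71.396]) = [-45.952, 33.5, 64.72887, 71.396, 85.3]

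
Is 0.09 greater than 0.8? No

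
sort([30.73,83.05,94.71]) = [30.73,83.05,94.71]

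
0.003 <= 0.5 True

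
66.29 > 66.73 False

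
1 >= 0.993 True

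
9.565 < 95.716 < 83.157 False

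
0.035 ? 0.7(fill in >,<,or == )<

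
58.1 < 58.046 False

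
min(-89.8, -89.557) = -89.8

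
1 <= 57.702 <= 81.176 True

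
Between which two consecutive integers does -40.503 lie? -41 and -40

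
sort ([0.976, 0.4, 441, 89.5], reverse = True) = [441, 89.5, 0.976, 0.4]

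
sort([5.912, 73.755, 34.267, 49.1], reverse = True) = [73.755, 49.1, 34.267, 5.912]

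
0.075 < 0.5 True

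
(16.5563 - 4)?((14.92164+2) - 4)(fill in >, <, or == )<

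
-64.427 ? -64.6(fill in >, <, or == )>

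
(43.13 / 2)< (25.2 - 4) False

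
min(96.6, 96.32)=96.32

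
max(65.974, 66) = 66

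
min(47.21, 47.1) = 47.1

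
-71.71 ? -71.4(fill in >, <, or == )<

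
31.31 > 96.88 False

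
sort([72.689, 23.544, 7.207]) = [7.207, 23.544, 72.689]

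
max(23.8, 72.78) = 72.78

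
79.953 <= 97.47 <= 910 True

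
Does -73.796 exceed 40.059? No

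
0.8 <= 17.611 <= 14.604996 False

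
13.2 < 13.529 True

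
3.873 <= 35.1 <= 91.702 True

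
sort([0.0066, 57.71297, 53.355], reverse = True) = [57.71297, 53.355, 0.0066]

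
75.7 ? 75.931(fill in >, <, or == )<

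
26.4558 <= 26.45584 True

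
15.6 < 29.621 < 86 True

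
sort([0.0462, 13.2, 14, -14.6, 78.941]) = [-14.6, 0.0462, 13.2, 14, 78.941]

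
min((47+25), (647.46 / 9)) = 71.94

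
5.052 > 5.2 False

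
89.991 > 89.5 True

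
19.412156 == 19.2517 False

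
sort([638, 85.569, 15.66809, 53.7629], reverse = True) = [638, 85.569, 53.7629, 15.66809]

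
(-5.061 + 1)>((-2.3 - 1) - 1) True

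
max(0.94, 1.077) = 1.077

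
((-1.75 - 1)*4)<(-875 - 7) False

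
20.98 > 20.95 True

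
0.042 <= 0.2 True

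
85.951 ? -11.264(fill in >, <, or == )>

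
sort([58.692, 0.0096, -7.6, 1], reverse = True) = [58.692, 1, 0.0096, -7.6]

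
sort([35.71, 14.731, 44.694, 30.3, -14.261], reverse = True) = [44.694, 35.71, 30.3, 14.731, -14.261]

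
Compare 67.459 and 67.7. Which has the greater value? 67.7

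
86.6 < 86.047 False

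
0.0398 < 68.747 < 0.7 False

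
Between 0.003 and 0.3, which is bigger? 0.3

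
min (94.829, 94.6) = 94.6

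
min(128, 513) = 128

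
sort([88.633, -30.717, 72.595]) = [-30.717, 72.595, 88.633]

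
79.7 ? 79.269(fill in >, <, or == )>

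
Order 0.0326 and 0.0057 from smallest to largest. 0.0057, 0.0326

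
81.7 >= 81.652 True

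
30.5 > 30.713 False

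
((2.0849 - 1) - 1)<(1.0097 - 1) False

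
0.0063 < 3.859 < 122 True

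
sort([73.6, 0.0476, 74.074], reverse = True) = [74.074, 73.6, 0.0476]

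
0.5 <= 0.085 False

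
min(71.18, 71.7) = 71.18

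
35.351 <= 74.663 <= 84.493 True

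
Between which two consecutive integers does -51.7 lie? -52 and -51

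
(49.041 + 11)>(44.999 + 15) True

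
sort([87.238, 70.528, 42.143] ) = [42.143, 70.528, 87.238]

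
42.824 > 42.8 True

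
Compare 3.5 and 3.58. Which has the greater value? 3.58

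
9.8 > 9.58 True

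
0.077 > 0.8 False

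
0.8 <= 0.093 False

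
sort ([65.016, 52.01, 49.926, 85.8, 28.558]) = [28.558, 49.926, 52.01, 65.016, 85.8]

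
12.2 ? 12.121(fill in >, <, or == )>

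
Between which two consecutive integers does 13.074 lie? 13 and 14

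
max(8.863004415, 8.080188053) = 8.863004415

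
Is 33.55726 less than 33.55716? No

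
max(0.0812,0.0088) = 0.0812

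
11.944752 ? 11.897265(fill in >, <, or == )>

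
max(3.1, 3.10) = 3.10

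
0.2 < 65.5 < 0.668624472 False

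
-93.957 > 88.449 False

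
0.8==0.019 False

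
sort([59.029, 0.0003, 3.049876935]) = [0.0003, 3.049876935, 59.029]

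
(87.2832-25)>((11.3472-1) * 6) True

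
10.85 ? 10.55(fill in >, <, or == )>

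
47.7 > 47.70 False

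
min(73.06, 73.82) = 73.06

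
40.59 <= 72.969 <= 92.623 True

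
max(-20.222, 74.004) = 74.004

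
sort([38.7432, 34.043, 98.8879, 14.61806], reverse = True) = [98.8879, 38.7432, 34.043, 14.61806]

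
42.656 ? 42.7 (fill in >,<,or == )<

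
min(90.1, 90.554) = 90.1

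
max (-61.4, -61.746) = -61.4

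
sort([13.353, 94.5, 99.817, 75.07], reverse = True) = [99.817, 94.5, 75.07, 13.353]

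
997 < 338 False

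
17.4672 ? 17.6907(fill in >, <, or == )<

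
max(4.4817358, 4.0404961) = 4.4817358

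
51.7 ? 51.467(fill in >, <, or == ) >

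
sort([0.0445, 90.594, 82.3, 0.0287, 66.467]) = [0.0287, 0.0445, 66.467, 82.3, 90.594]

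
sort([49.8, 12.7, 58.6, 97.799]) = [12.7, 49.8, 58.6, 97.799]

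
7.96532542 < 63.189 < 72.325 True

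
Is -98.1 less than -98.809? No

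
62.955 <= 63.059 True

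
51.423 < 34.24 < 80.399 False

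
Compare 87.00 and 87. They are equal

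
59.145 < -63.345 False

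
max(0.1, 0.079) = 0.1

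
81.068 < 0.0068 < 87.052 False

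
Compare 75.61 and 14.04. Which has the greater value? 75.61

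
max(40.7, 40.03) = 40.7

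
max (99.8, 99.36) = 99.8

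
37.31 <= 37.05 False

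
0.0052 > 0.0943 False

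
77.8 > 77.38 True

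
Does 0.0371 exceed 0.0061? Yes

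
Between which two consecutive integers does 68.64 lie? 68 and 69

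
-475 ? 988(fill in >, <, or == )<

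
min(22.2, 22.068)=22.068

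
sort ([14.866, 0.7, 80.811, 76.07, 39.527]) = [0.7, 14.866, 39.527, 76.07, 80.811]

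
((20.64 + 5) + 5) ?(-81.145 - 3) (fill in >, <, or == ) >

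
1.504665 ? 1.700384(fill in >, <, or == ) <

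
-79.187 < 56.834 True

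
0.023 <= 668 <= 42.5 False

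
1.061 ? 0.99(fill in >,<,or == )>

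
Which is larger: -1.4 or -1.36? -1.36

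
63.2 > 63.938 False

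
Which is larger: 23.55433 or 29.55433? 29.55433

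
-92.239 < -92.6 False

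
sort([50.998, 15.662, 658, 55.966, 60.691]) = [15.662, 50.998, 55.966, 60.691, 658]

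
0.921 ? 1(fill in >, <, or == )<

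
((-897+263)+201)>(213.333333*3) False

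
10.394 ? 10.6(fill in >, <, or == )<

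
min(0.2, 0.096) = 0.096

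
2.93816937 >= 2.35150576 True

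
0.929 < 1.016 True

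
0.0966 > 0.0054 True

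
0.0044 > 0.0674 False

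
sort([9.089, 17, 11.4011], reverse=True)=[17, 11.4011, 9.089]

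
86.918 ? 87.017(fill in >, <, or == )<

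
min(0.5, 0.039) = 0.039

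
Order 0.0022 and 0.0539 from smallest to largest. 0.0022, 0.0539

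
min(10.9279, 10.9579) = 10.9279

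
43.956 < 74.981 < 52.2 False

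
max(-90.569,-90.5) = -90.5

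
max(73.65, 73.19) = 73.65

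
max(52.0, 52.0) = 52.0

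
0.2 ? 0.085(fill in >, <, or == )>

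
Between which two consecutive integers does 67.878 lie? 67 and 68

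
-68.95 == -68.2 False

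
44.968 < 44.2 False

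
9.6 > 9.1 True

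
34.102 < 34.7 True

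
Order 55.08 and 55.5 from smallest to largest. 55.08, 55.5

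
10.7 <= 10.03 False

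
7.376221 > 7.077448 True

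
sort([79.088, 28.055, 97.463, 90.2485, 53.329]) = [28.055, 53.329, 79.088, 90.2485, 97.463]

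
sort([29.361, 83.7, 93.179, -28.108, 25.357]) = [-28.108, 25.357, 29.361, 83.7, 93.179]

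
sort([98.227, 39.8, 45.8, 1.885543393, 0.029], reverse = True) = [98.227, 45.8, 39.8, 1.885543393, 0.029]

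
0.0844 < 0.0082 False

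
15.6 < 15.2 False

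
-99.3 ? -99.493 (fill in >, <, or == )>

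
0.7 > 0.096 True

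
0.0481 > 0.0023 True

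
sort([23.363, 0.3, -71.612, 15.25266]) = [-71.612, 0.3, 15.25266, 23.363]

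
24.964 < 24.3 False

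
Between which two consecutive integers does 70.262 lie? 70 and 71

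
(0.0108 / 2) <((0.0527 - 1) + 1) True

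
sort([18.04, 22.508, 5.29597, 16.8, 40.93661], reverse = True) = [40.93661, 22.508, 18.04, 16.8, 5.29597]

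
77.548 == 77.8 False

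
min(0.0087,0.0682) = 0.0087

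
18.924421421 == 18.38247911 False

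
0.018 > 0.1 False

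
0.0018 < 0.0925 True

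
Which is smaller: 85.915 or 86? 85.915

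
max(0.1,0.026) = 0.1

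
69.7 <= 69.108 False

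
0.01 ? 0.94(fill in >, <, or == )<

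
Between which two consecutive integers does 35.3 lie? 35 and 36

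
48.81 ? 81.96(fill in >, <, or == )<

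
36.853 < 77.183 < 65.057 False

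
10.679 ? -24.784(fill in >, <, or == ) >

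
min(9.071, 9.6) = 9.071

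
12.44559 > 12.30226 True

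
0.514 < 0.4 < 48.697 False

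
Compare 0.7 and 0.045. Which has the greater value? 0.7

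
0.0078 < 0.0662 True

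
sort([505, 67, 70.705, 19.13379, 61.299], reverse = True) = [505, 70.705, 67, 61.299, 19.13379]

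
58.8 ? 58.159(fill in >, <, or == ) >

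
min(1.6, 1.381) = 1.381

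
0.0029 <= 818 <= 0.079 False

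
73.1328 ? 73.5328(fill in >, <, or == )<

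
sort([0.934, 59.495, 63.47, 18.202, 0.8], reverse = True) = [63.47, 59.495, 18.202, 0.934, 0.8]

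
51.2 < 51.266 True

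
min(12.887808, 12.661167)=12.661167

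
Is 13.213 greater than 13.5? No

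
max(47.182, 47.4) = 47.4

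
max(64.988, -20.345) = 64.988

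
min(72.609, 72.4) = 72.4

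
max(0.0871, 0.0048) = 0.0871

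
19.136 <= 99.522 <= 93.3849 False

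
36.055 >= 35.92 True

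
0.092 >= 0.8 False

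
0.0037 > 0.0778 False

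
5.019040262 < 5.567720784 True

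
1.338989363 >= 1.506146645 False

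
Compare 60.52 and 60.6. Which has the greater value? 60.6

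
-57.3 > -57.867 True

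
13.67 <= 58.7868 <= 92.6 True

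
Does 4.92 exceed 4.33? Yes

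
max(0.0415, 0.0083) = 0.0415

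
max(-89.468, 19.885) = 19.885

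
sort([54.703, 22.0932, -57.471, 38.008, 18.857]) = [-57.471, 18.857, 22.0932, 38.008, 54.703]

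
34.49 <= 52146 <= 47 False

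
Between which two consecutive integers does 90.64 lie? 90 and 91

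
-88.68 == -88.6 False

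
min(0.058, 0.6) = 0.058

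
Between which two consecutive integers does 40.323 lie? 40 and 41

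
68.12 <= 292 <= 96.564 False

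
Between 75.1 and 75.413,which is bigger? 75.413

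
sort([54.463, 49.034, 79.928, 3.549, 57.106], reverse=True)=[79.928, 57.106, 54.463, 49.034, 3.549]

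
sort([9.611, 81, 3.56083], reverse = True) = [81, 9.611, 3.56083]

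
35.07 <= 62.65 True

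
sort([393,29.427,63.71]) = [29.427,63.71,393]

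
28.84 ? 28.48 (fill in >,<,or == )>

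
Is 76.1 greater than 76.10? No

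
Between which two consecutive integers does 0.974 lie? 0 and 1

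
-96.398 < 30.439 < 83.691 True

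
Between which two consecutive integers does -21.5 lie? -22 and -21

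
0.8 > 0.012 True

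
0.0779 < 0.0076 False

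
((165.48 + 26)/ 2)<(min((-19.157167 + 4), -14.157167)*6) False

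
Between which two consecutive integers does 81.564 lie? 81 and 82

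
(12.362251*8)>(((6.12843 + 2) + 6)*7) False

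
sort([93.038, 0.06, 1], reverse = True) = [93.038, 1, 0.06]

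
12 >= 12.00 True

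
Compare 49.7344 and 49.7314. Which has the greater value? 49.7344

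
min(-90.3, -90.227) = -90.3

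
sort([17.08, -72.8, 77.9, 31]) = [-72.8, 17.08, 31, 77.9]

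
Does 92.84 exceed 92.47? Yes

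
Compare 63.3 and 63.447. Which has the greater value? 63.447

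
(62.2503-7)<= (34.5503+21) True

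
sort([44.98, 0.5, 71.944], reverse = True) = [71.944, 44.98, 0.5]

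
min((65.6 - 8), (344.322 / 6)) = 57.387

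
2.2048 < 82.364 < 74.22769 False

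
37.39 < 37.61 True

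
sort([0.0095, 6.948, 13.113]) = [0.0095, 6.948, 13.113]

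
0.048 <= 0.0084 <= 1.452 False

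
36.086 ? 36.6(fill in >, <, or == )<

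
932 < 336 False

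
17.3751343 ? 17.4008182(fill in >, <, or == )<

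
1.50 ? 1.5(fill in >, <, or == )==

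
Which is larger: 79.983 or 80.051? 80.051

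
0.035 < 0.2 True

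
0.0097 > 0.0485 False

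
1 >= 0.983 True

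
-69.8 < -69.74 True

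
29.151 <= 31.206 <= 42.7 True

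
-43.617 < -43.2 True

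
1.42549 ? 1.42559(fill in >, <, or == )<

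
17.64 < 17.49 False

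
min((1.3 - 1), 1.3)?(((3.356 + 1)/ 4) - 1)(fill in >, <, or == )>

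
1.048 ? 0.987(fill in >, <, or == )>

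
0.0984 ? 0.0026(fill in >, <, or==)>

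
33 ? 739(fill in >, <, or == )<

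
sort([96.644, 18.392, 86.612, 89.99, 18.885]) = [18.392, 18.885, 86.612, 89.99, 96.644]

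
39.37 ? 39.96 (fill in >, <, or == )<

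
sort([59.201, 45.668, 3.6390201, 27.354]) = [3.6390201, 27.354, 45.668, 59.201]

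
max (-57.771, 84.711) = 84.711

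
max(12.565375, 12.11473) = 12.565375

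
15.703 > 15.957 False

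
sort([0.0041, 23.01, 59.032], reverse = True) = [59.032, 23.01, 0.0041]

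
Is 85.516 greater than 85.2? Yes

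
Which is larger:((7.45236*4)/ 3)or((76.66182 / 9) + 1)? ((7.45236*4)/ 3)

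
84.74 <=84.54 False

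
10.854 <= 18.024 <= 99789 True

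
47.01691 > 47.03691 False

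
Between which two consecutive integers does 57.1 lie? 57 and 58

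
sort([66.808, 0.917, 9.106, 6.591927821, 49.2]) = [0.917, 6.591927821, 9.106, 49.2, 66.808]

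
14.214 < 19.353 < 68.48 True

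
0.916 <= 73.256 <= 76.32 True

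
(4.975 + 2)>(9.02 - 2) False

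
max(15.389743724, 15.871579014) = 15.871579014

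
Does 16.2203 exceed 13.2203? Yes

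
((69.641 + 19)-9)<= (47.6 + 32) False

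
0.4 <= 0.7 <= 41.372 True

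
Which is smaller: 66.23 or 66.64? 66.23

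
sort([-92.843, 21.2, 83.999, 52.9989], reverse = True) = [83.999, 52.9989, 21.2, -92.843]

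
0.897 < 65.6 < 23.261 False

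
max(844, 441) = 844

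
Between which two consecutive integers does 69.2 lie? 69 and 70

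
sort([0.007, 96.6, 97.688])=[0.007, 96.6, 97.688]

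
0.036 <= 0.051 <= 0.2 True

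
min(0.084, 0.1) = 0.084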